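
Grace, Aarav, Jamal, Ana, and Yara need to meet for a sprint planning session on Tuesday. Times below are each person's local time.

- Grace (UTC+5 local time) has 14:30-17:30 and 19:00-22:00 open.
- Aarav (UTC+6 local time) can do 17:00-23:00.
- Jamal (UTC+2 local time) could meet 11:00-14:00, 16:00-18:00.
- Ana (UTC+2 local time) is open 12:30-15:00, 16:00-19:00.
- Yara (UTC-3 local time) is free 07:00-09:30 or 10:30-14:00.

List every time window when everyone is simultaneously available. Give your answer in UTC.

11:00-12:00, 14:00-16:00

Grace in UTC: 09:30-12:30, 14:00-17:00 (subtract 5h to convert from UTC+5).
Aarav in UTC: 11:00-17:00 (subtract 6h to convert from UTC+6).
Jamal in UTC: 09:00-12:00, 14:00-16:00 (subtract 2h to convert from UTC+2).
Ana in UTC: 10:30-13:00, 14:00-17:00 (subtract 2h to convert from UTC+2).
Yara in UTC: 10:00-12:30, 13:30-17:00 (add 3h to convert from UTC-3).
Grace ∩ Aarav: 11:00-12:30, 14:00-17:00.
Grace ∩ Aarav ∩ Jamal: 11:00-12:00, 14:00-16:00.
Grace ∩ Aarav ∩ Jamal ∩ Ana: 11:00-12:00, 14:00-16:00.
Grace ∩ Aarav ∩ Jamal ∩ Ana ∩ Yara: 11:00-12:00, 14:00-16:00.
Those are the intersection windows.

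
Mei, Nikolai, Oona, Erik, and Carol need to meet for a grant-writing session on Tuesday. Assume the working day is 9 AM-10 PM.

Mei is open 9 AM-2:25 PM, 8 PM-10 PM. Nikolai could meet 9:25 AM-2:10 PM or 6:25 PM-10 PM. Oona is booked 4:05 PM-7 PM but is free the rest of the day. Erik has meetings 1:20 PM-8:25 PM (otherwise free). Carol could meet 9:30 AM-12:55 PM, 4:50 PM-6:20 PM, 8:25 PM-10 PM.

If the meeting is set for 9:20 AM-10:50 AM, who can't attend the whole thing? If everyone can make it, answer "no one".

Carol, Nikolai

Mei free: 09:00-14:25, 20:00-22:00.
Nikolai free: 09:25-14:10, 18:25-22:00.
Oona free: 09:00-16:05, 19:00-22:00 (invert busy blocks within the working day).
Erik free: 09:00-13:20, 20:25-22:00 (invert busy blocks within the working day).
Carol free: 09:30-12:55, 16:50-18:20, 20:25-22:00.
Mei: free for 09:20-10:50. Nikolai: not fully free for 09:20-10:50. Oona: free for 09:20-10:50. Erik: free for 09:20-10:50. Carol: not fully free for 09:20-10:50.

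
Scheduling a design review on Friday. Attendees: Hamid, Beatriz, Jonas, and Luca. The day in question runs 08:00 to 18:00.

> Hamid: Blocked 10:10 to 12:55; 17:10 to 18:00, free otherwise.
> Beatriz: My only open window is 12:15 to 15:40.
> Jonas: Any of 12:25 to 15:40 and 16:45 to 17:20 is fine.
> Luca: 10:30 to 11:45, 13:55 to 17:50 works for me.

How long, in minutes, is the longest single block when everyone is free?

Hamid free: 08:00-10:10, 12:55-17:10 (invert busy blocks within the working day).
Beatriz free: 12:15-15:40.
Jonas free: 12:25-15:40, 16:45-17:20.
Luca free: 10:30-11:45, 13:55-17:50.
Hamid ∩ Beatriz: 12:55-15:40.
Hamid ∩ Beatriz ∩ Jonas: 12:55-15:40.
Hamid ∩ Beatriz ∩ Jonas ∩ Luca: 13:55-15:40.
The longest is 13:55-15:40 at 105 minutes.

105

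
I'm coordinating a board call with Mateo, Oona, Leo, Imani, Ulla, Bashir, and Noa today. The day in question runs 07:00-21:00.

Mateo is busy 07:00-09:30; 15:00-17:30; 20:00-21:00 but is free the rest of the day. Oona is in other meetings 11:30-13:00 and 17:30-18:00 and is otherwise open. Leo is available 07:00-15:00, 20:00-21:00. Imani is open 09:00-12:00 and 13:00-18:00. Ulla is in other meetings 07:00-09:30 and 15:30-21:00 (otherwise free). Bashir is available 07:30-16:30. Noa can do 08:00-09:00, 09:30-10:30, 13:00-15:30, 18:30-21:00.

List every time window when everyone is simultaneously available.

Mateo free: 09:30-15:00, 17:30-20:00 (invert busy blocks within the working day).
Oona free: 07:00-11:30, 13:00-17:30, 18:00-21:00 (invert busy blocks within the working day).
Leo free: 07:00-15:00, 20:00-21:00.
Imani free: 09:00-12:00, 13:00-18:00.
Ulla free: 09:30-15:30 (invert busy blocks within the working day).
Bashir free: 07:30-16:30.
Noa free: 08:00-09:00, 09:30-10:30, 13:00-15:30, 18:30-21:00.
Mateo ∩ Oona: 09:30-11:30, 13:00-15:00, 18:00-20:00.
Mateo ∩ Oona ∩ Leo: 09:30-11:30, 13:00-15:00.
Mateo ∩ Oona ∩ Leo ∩ Imani: 09:30-11:30, 13:00-15:00.
Mateo ∩ Oona ∩ Leo ∩ Imani ∩ Ulla: 09:30-11:30, 13:00-15:00.
Mateo ∩ Oona ∩ Leo ∩ Imani ∩ Ulla ∩ Bashir: 09:30-11:30, 13:00-15:00.
Mateo ∩ Oona ∩ Leo ∩ Imani ∩ Ulla ∩ Bashir ∩ Noa: 09:30-10:30, 13:00-15:00.

09:30-10:30, 13:00-15:00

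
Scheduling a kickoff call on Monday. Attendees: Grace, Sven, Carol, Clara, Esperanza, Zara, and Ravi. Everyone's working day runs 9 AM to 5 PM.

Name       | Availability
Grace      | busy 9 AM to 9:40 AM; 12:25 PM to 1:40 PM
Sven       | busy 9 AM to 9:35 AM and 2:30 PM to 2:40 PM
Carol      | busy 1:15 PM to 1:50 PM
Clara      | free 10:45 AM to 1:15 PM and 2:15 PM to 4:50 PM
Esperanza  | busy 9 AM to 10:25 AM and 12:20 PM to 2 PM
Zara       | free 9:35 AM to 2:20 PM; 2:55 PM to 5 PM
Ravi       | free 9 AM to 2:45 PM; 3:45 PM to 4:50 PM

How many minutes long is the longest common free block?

Grace free: 09:40-12:25, 13:40-17:00 (invert busy blocks within the working day).
Sven free: 09:35-14:30, 14:40-17:00 (invert busy blocks within the working day).
Carol free: 09:00-13:15, 13:50-17:00 (invert busy blocks within the working day).
Clara free: 10:45-13:15, 14:15-16:50.
Esperanza free: 10:25-12:20, 14:00-17:00 (invert busy blocks within the working day).
Zara free: 09:35-14:20, 14:55-17:00.
Ravi free: 09:00-14:45, 15:45-16:50.
Grace ∩ Sven: 09:40-12:25, 13:40-14:30, 14:40-17:00.
Grace ∩ Sven ∩ Carol: 09:40-12:25, 13:50-14:30, 14:40-17:00.
Grace ∩ Sven ∩ Carol ∩ Clara: 10:45-12:25, 14:15-14:30, 14:40-16:50.
Grace ∩ Sven ∩ Carol ∩ Clara ∩ Esperanza: 10:45-12:20, 14:15-14:30, 14:40-16:50.
Grace ∩ Sven ∩ Carol ∩ Clara ∩ Esperanza ∩ Zara: 10:45-12:20, 14:15-14:20, 14:55-16:50.
Grace ∩ Sven ∩ Carol ∩ Clara ∩ Esperanza ∩ Zara ∩ Ravi: 10:45-12:20, 14:15-14:20, 15:45-16:50.
The longest is 10:45-12:20 at 95 minutes.

95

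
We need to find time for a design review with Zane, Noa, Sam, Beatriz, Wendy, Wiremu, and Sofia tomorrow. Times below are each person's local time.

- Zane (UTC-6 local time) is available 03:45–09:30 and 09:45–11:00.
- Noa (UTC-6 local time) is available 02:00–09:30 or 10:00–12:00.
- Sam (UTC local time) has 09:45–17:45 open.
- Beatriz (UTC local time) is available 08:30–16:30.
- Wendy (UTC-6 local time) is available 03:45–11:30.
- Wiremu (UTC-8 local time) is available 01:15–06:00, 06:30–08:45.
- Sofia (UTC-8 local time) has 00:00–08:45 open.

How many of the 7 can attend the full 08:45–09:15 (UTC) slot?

Zane in UTC: 09:45-15:30, 15:45-17:00 (add 6h to convert from UTC-6).
Noa in UTC: 08:00-15:30, 16:00-18:00 (add 6h to convert from UTC-6).
Sam in UTC: 09:45-17:45.
Beatriz in UTC: 08:30-16:30.
Wendy in UTC: 09:45-17:30 (add 6h to convert from UTC-6).
Wiremu in UTC: 09:15-14:00, 14:30-16:45 (add 8h to convert from UTC-8).
Sofia in UTC: 08:00-16:45 (add 8h to convert from UTC-8).
Noa, Beatriz, and Sofia can make the full 08:45-09:15 slot — that's 3.

3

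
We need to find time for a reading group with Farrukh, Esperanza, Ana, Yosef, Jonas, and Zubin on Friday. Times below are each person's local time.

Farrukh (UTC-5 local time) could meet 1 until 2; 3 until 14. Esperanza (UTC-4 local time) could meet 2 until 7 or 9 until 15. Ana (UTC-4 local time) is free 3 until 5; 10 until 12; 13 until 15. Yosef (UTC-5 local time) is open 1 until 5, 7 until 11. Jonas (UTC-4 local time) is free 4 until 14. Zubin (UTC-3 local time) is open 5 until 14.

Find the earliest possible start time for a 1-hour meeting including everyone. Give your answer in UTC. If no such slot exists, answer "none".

Farrukh in UTC: 06:00-07:00, 08:00-19:00 (add 5h to convert from UTC-5).
Esperanza in UTC: 06:00-11:00, 13:00-19:00 (add 4h to convert from UTC-4).
Ana in UTC: 07:00-09:00, 14:00-16:00, 17:00-19:00 (add 4h to convert from UTC-4).
Yosef in UTC: 06:00-10:00, 12:00-16:00 (add 5h to convert from UTC-5).
Jonas in UTC: 08:00-18:00 (add 4h to convert from UTC-4).
Zubin in UTC: 08:00-17:00 (add 3h to convert from UTC-3).
Farrukh ∩ Esperanza: 06:00-07:00, 08:00-11:00, 13:00-19:00.
Farrukh ∩ Esperanza ∩ Ana: 08:00-09:00, 14:00-16:00, 17:00-19:00.
Farrukh ∩ Esperanza ∩ Ana ∩ Yosef: 08:00-09:00, 14:00-16:00.
Farrukh ∩ Esperanza ∩ Ana ∩ Yosef ∩ Jonas: 08:00-09:00, 14:00-16:00.
Farrukh ∩ Esperanza ∩ Ana ∩ Yosef ∩ Jonas ∩ Zubin: 08:00-09:00, 14:00-16:00.
The first common window of at least 60 minutes is 08:00-09:00, so the earliest start is 08:00.

08:00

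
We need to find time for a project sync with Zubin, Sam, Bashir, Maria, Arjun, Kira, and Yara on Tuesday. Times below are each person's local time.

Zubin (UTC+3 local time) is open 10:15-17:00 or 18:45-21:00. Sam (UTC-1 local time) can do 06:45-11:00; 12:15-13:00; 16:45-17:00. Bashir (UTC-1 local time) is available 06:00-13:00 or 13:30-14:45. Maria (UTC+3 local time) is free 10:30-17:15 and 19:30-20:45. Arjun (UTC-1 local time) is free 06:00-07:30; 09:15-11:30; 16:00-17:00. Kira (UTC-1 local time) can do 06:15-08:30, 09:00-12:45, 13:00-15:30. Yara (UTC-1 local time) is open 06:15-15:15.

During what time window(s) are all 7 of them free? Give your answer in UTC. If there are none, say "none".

07:45-08:30, 10:15-12:00

Zubin in UTC: 07:15-14:00, 15:45-18:00 (subtract 3h to convert from UTC+3).
Sam in UTC: 07:45-12:00, 13:15-14:00, 17:45-18:00 (add 1h to convert from UTC-1).
Bashir in UTC: 07:00-14:00, 14:30-15:45 (add 1h to convert from UTC-1).
Maria in UTC: 07:30-14:15, 16:30-17:45 (subtract 3h to convert from UTC+3).
Arjun in UTC: 07:00-08:30, 10:15-12:30, 17:00-18:00 (add 1h to convert from UTC-1).
Kira in UTC: 07:15-09:30, 10:00-13:45, 14:00-16:30 (add 1h to convert from UTC-1).
Yara in UTC: 07:15-16:15 (add 1h to convert from UTC-1).
Zubin ∩ Sam: 07:45-12:00, 13:15-14:00, 17:45-18:00.
Zubin ∩ Sam ∩ Bashir: 07:45-12:00, 13:15-14:00.
Zubin ∩ Sam ∩ Bashir ∩ Maria: 07:45-12:00, 13:15-14:00.
Zubin ∩ Sam ∩ Bashir ∩ Maria ∩ Arjun: 07:45-08:30, 10:15-12:00.
Zubin ∩ Sam ∩ Bashir ∩ Maria ∩ Arjun ∩ Kira: 07:45-08:30, 10:15-12:00.
Zubin ∩ Sam ∩ Bashir ∩ Maria ∩ Arjun ∩ Kira ∩ Yara: 07:45-08:30, 10:15-12:00.
Those are the intersection windows.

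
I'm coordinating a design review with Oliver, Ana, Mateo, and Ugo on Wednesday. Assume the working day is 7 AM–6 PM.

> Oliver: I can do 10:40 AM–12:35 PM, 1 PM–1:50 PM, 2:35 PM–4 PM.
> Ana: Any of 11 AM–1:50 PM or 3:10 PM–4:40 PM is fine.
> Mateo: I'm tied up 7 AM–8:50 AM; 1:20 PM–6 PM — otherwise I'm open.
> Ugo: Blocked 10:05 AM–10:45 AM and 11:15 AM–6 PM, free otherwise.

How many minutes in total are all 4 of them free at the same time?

Oliver free: 10:40-12:35, 13:00-13:50, 14:35-16:00.
Ana free: 11:00-13:50, 15:10-16:40.
Mateo free: 08:50-13:20 (invert busy blocks within the working day).
Ugo free: 07:00-10:05, 10:45-11:15 (invert busy blocks within the working day).
Oliver ∩ Ana: 11:00-12:35, 13:00-13:50, 15:10-16:00.
Oliver ∩ Ana ∩ Mateo: 11:00-12:35, 13:00-13:20.
Oliver ∩ Ana ∩ Mateo ∩ Ugo: 11:00-11:15.
Those are the intersection windows.
That's a single block of 15 minutes.

15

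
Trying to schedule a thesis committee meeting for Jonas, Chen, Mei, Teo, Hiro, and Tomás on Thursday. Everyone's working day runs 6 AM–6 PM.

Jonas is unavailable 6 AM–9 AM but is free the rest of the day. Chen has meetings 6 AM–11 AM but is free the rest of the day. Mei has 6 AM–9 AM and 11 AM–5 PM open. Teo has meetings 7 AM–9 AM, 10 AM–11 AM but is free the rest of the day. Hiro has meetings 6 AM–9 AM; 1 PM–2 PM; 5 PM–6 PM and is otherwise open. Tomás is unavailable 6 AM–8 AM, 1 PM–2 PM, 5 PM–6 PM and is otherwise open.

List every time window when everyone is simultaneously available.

11:00-13:00, 14:00-17:00

Jonas free: 09:00-18:00 (invert busy blocks within the working day).
Chen free: 11:00-18:00 (invert busy blocks within the working day).
Mei free: 06:00-09:00, 11:00-17:00.
Teo free: 06:00-07:00, 09:00-10:00, 11:00-18:00 (invert busy blocks within the working day).
Hiro free: 09:00-13:00, 14:00-17:00 (invert busy blocks within the working day).
Tomás free: 08:00-13:00, 14:00-17:00 (invert busy blocks within the working day).
Jonas ∩ Chen: 11:00-18:00.
Jonas ∩ Chen ∩ Mei: 11:00-17:00.
Jonas ∩ Chen ∩ Mei ∩ Teo: 11:00-17:00.
Jonas ∩ Chen ∩ Mei ∩ Teo ∩ Hiro: 11:00-13:00, 14:00-17:00.
Jonas ∩ Chen ∩ Mei ∩ Teo ∩ Hiro ∩ Tomás: 11:00-13:00, 14:00-17:00.
Those are the intersection windows.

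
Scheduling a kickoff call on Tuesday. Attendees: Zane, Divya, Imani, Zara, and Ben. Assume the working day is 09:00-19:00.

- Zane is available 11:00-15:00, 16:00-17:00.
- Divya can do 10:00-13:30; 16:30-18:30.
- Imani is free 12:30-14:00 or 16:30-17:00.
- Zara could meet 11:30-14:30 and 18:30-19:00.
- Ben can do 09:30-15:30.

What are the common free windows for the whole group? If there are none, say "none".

Zane ∩ Divya: 11:00-13:30, 16:30-17:00.
Zane ∩ Divya ∩ Imani: 12:30-13:30, 16:30-17:00.
Zane ∩ Divya ∩ Imani ∩ Zara: 12:30-13:30.
Zane ∩ Divya ∩ Imani ∩ Zara ∩ Ben: 12:30-13:30.
Those are the intersection windows.

12:30-13:30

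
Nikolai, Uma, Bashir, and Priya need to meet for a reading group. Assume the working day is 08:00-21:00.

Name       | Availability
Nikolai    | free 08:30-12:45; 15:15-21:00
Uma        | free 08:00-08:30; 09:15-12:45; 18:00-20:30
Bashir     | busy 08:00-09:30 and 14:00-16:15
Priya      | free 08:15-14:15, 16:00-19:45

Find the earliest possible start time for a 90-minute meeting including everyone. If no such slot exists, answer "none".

Nikolai free: 08:30-12:45, 15:15-21:00.
Uma free: 08:00-08:30, 09:15-12:45, 18:00-20:30.
Bashir free: 09:30-14:00, 16:15-21:00 (invert busy blocks within the working day).
Priya free: 08:15-14:15, 16:00-19:45.
Nikolai ∩ Uma: 09:15-12:45, 18:00-20:30.
Nikolai ∩ Uma ∩ Bashir: 09:30-12:45, 18:00-20:30.
Nikolai ∩ Uma ∩ Bashir ∩ Priya: 09:30-12:45, 18:00-19:45.
So the common availability across everyone is 09:30-12:45, 18:00-19:45.
The first common window of at least 90 minutes is 09:30-12:45, so the earliest start is 09:30.

09:30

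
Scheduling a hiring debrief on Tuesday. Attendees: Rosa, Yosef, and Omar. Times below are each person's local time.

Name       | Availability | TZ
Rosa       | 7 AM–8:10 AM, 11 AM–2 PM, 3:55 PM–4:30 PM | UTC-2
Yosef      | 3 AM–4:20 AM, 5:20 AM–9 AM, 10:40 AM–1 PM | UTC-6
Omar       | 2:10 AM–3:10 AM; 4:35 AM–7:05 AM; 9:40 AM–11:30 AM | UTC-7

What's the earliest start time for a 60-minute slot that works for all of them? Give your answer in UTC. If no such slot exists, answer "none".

09:10

Rosa in UTC: 09:00-10:10, 13:00-16:00, 17:55-18:30 (add 2h to convert from UTC-2).
Yosef in UTC: 09:00-10:20, 11:20-15:00, 16:40-19:00 (add 6h to convert from UTC-6).
Omar in UTC: 09:10-10:10, 11:35-14:05, 16:40-18:30 (add 7h to convert from UTC-7).
Rosa ∩ Yosef: 09:00-10:10, 13:00-15:00, 17:55-18:30.
Rosa ∩ Yosef ∩ Omar: 09:10-10:10, 13:00-14:05, 17:55-18:30.
The first common window of at least 60 minutes is 09:10-10:10, so the earliest start is 09:10.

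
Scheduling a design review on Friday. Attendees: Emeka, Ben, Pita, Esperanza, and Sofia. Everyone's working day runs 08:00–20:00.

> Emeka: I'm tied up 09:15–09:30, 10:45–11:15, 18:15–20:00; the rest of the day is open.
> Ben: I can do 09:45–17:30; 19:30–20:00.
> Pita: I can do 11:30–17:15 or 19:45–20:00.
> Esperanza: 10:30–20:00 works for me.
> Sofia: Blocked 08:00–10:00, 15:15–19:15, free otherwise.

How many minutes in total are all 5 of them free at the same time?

225

Emeka free: 08:00-09:15, 09:30-10:45, 11:15-18:15 (invert busy blocks within the working day).
Ben free: 09:45-17:30, 19:30-20:00.
Pita free: 11:30-17:15, 19:45-20:00.
Esperanza free: 10:30-20:00.
Sofia free: 10:00-15:15, 19:15-20:00 (invert busy blocks within the working day).
Emeka ∩ Ben: 09:45-10:45, 11:15-17:30.
Emeka ∩ Ben ∩ Pita: 11:30-17:15.
Emeka ∩ Ben ∩ Pita ∩ Esperanza: 11:30-17:15.
Emeka ∩ Ben ∩ Pita ∩ Esperanza ∩ Sofia: 11:30-15:15.
Those are the intersection windows.
That's a single block of 225 minutes.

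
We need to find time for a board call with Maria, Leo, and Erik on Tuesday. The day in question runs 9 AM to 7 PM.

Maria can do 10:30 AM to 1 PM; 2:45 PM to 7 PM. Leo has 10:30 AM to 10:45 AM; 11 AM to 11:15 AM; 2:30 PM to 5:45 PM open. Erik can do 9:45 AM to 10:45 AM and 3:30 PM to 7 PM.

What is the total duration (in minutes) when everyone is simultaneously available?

Maria ∩ Leo: 10:30-10:45, 11:00-11:15, 14:45-17:45.
Maria ∩ Leo ∩ Erik: 10:30-10:45, 15:30-17:45.
Summing the common windows: 15 + 135 = 150 minutes.

150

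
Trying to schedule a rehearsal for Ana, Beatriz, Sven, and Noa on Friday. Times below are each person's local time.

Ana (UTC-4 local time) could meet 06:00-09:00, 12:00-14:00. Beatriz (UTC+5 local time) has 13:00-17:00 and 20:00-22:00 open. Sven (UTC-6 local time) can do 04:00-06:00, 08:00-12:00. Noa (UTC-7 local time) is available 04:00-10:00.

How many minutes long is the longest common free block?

60

Ana in UTC: 10:00-13:00, 16:00-18:00 (add 4h to convert from UTC-4).
Beatriz in UTC: 08:00-12:00, 15:00-17:00 (subtract 5h to convert from UTC+5).
Sven in UTC: 10:00-12:00, 14:00-18:00 (add 6h to convert from UTC-6).
Noa in UTC: 11:00-17:00 (add 7h to convert from UTC-7).
Ana ∩ Beatriz: 10:00-12:00, 16:00-17:00.
Ana ∩ Beatriz ∩ Sven: 10:00-12:00, 16:00-17:00.
Ana ∩ Beatriz ∩ Sven ∩ Noa: 11:00-12:00, 16:00-17:00.
Those are the intersection windows.
The longest is 11:00-12:00 at 60 minutes.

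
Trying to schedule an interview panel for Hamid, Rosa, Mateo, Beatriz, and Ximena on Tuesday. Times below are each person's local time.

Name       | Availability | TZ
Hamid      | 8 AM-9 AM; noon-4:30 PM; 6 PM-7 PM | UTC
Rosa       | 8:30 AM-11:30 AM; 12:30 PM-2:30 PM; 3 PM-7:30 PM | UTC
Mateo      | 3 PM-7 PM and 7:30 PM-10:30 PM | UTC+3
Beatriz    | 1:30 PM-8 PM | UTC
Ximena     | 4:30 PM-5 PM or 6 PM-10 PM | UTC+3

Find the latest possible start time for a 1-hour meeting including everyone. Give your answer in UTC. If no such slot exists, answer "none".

Hamid in UTC: 08:00-09:00, 12:00-16:30, 18:00-19:00.
Rosa in UTC: 08:30-11:30, 12:30-14:30, 15:00-19:30.
Mateo in UTC: 12:00-16:00, 16:30-19:30 (subtract 3h to convert from UTC+3).
Beatriz in UTC: 13:30-20:00.
Ximena in UTC: 13:30-14:00, 15:00-19:00 (subtract 3h to convert from UTC+3).
Hamid ∩ Rosa: 08:30-09:00, 12:30-14:30, 15:00-16:30, 18:00-19:00.
Hamid ∩ Rosa ∩ Mateo: 12:30-14:30, 15:00-16:00, 18:00-19:00.
Hamid ∩ Rosa ∩ Mateo ∩ Beatriz: 13:30-14:30, 15:00-16:00, 18:00-19:00.
Hamid ∩ Rosa ∩ Mateo ∩ Beatriz ∩ Ximena: 13:30-14:00, 15:00-16:00, 18:00-19:00.
The last common window of at least 60 minutes is 18:00-19:00; a 60-minute meeting can start as late as 18:00 and still end by 19:00.

18:00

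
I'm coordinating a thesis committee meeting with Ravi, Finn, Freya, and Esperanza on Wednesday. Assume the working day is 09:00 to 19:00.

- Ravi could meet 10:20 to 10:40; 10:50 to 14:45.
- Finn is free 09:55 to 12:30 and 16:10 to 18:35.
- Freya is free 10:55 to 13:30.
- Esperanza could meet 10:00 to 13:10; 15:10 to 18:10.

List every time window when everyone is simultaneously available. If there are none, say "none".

10:55-12:30

Ravi ∩ Finn: 10:20-10:40, 10:50-12:30.
Ravi ∩ Finn ∩ Freya: 10:55-12:30.
Ravi ∩ Finn ∩ Freya ∩ Esperanza: 10:55-12:30.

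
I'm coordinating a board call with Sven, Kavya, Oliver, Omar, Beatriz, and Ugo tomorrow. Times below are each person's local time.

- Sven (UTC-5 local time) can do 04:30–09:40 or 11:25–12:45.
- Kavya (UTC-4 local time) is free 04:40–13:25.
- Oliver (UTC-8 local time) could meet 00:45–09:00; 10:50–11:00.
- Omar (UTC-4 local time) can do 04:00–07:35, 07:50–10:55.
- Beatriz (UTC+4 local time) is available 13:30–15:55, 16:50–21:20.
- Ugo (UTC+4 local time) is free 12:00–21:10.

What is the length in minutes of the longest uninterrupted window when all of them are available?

Sven in UTC: 09:30-14:40, 16:25-17:45 (add 5h to convert from UTC-5).
Kavya in UTC: 08:40-17:25 (add 4h to convert from UTC-4).
Oliver in UTC: 08:45-17:00, 18:50-19:00 (add 8h to convert from UTC-8).
Omar in UTC: 08:00-11:35, 11:50-14:55 (add 4h to convert from UTC-4).
Beatriz in UTC: 09:30-11:55, 12:50-17:20 (subtract 4h to convert from UTC+4).
Ugo in UTC: 08:00-17:10 (subtract 4h to convert from UTC+4).
Sven ∩ Kavya: 09:30-14:40, 16:25-17:25.
Sven ∩ Kavya ∩ Oliver: 09:30-14:40, 16:25-17:00.
Sven ∩ Kavya ∩ Oliver ∩ Omar: 09:30-11:35, 11:50-14:40.
Sven ∩ Kavya ∩ Oliver ∩ Omar ∩ Beatriz: 09:30-11:35, 11:50-11:55, 12:50-14:40.
Sven ∩ Kavya ∩ Oliver ∩ Omar ∩ Beatriz ∩ Ugo: 09:30-11:35, 11:50-11:55, 12:50-14:40.
So the common availability across everyone is 09:30-11:35, 11:50-11:55, 12:50-14:40.
The longest is 09:30-11:35 at 125 minutes.

125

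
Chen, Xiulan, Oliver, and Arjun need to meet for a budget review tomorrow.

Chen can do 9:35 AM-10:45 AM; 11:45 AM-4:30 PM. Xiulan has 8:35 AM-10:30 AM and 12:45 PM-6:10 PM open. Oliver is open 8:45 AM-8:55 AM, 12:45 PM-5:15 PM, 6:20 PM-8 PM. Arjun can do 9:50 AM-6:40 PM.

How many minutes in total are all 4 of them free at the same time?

225

Chen ∩ Xiulan: 09:35-10:30, 12:45-16:30.
Chen ∩ Xiulan ∩ Oliver: 12:45-16:30.
Chen ∩ Xiulan ∩ Oliver ∩ Arjun: 12:45-16:30.
So the common availability across everyone is 12:45-16:30.
That's a single block of 225 minutes.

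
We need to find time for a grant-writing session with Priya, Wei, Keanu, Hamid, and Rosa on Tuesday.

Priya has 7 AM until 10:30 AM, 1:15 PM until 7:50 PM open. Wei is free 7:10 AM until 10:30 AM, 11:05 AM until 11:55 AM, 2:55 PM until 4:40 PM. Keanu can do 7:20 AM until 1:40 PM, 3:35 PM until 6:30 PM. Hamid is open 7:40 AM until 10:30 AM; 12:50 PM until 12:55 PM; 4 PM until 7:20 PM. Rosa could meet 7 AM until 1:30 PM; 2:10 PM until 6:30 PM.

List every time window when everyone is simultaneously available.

07:40-10:30, 16:00-16:40

Priya ∩ Wei: 07:10-10:30, 14:55-16:40.
Priya ∩ Wei ∩ Keanu: 07:20-10:30, 15:35-16:40.
Priya ∩ Wei ∩ Keanu ∩ Hamid: 07:40-10:30, 16:00-16:40.
Priya ∩ Wei ∩ Keanu ∩ Hamid ∩ Rosa: 07:40-10:30, 16:00-16:40.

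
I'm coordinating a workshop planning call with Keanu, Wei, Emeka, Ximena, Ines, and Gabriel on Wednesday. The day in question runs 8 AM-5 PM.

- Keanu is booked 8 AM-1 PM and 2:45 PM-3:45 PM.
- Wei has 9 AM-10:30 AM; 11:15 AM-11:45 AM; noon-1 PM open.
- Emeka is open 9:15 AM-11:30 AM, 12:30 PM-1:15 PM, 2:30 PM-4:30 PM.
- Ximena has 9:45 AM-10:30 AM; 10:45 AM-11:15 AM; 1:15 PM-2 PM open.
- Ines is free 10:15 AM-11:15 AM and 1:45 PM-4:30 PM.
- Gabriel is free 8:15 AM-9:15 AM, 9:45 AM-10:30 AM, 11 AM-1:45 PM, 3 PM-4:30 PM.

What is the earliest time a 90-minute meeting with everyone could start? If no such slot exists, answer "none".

Keanu free: 13:00-14:45, 15:45-17:00 (invert busy blocks within the working day).
Wei free: 09:00-10:30, 11:15-11:45, 12:00-13:00.
Emeka free: 09:15-11:30, 12:30-13:15, 14:30-16:30.
Ximena free: 09:45-10:30, 10:45-11:15, 13:15-14:00.
Ines free: 10:15-11:15, 13:45-16:30.
Gabriel free: 08:15-09:15, 09:45-10:30, 11:00-13:45, 15:00-16:30.
Keanu ∩ Wei: ∅.
Keanu ∩ Wei ∩ Emeka: ∅.
Keanu ∩ Wei ∩ Emeka ∩ Ximena: ∅.
Keanu ∩ Wei ∩ Emeka ∩ Ximena ∩ Ines: ∅.
Keanu ∩ Wei ∩ Emeka ∩ Ximena ∩ Ines ∩ Gabriel: ∅.
There is no time when everyone is free.
No common window is at least 90 minutes long.

none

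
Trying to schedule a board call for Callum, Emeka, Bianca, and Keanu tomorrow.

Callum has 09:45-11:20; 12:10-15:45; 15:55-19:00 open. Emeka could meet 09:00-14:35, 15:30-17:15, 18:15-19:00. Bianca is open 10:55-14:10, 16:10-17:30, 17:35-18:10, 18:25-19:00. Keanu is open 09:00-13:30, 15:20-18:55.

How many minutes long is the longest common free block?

Callum ∩ Emeka: 09:45-11:20, 12:10-14:35, 15:30-15:45, 15:55-17:15, 18:15-19:00.
Callum ∩ Emeka ∩ Bianca: 10:55-11:20, 12:10-14:10, 16:10-17:15, 18:25-19:00.
Callum ∩ Emeka ∩ Bianca ∩ Keanu: 10:55-11:20, 12:10-13:30, 16:10-17:15, 18:25-18:55.
The longest is 12:10-13:30 at 80 minutes.

80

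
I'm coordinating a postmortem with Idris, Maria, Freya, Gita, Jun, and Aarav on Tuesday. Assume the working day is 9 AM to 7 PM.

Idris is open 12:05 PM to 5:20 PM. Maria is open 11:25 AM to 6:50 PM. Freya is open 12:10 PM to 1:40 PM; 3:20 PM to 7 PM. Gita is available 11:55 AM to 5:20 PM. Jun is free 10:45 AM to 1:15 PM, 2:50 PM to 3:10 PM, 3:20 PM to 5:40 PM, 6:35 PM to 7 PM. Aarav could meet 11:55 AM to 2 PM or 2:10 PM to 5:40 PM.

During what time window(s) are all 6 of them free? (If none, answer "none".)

12:10-13:15, 15:20-17:20

Idris ∩ Maria: 12:05-17:20.
Idris ∩ Maria ∩ Freya: 12:10-13:40, 15:20-17:20.
Idris ∩ Maria ∩ Freya ∩ Gita: 12:10-13:40, 15:20-17:20.
Idris ∩ Maria ∩ Freya ∩ Gita ∩ Jun: 12:10-13:15, 15:20-17:20.
Idris ∩ Maria ∩ Freya ∩ Gita ∩ Jun ∩ Aarav: 12:10-13:15, 15:20-17:20.
So the common availability across everyone is 12:10-13:15, 15:20-17:20.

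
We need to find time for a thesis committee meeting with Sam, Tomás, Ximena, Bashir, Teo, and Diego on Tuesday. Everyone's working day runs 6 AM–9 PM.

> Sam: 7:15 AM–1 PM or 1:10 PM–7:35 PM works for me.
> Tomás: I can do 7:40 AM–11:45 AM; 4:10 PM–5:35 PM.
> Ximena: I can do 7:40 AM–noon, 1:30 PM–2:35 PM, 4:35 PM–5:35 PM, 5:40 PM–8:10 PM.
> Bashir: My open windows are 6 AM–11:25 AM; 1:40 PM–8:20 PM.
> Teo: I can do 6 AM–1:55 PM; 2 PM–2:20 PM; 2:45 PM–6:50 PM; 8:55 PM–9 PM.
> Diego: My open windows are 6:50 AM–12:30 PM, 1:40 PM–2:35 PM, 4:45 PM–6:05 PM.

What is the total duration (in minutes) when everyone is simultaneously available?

275

Sam ∩ Tomás: 07:40-11:45, 16:10-17:35.
Sam ∩ Tomás ∩ Ximena: 07:40-11:45, 16:35-17:35.
Sam ∩ Tomás ∩ Ximena ∩ Bashir: 07:40-11:25, 16:35-17:35.
Sam ∩ Tomás ∩ Ximena ∩ Bashir ∩ Teo: 07:40-11:25, 16:35-17:35.
Sam ∩ Tomás ∩ Ximena ∩ Bashir ∩ Teo ∩ Diego: 07:40-11:25, 16:45-17:35.
So the common availability across everyone is 07:40-11:25, 16:45-17:35.
Summing the common windows: 225 + 50 = 275 minutes.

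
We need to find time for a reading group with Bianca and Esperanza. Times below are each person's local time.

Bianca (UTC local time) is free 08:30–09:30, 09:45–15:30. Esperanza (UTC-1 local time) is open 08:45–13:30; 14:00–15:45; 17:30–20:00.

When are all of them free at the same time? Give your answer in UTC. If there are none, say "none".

Bianca in UTC: 08:30-09:30, 09:45-15:30.
Esperanza in UTC: 09:45-14:30, 15:00-16:45, 18:30-21:00 (add 1h to convert from UTC-1).
Bianca ∩ Esperanza: 09:45-14:30, 15:00-15:30.
So the common availability across everyone is 09:45-14:30, 15:00-15:30.

09:45-14:30, 15:00-15:30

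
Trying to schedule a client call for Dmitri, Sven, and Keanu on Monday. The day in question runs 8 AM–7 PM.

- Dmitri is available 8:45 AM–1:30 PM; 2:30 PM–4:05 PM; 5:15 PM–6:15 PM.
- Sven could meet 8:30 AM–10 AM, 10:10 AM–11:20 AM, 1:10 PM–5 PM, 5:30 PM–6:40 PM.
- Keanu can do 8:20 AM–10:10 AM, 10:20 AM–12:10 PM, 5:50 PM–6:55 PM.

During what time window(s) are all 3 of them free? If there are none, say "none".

Dmitri ∩ Sven: 08:45-10:00, 10:10-11:20, 13:10-13:30, 14:30-16:05, 17:30-18:15.
Dmitri ∩ Sven ∩ Keanu: 08:45-10:00, 10:20-11:20, 17:50-18:15.

08:45-10:00, 10:20-11:20, 17:50-18:15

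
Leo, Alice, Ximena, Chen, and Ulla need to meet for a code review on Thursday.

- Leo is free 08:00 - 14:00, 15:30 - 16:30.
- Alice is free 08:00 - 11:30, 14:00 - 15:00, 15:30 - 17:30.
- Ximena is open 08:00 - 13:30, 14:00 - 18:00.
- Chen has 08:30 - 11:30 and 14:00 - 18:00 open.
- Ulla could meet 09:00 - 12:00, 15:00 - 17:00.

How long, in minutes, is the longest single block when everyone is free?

150

Leo ∩ Alice: 08:00-11:30, 15:30-16:30.
Leo ∩ Alice ∩ Ximena: 08:00-11:30, 15:30-16:30.
Leo ∩ Alice ∩ Ximena ∩ Chen: 08:30-11:30, 15:30-16:30.
Leo ∩ Alice ∩ Ximena ∩ Chen ∩ Ulla: 09:00-11:30, 15:30-16:30.
The longest is 09:00-11:30 at 150 minutes.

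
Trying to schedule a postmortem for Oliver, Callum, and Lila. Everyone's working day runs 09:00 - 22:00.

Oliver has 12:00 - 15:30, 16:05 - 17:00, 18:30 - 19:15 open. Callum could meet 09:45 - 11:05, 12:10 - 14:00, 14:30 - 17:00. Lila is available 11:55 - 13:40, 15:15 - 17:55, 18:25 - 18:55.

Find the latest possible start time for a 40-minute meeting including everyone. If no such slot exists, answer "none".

Oliver ∩ Callum: 12:10-14:00, 14:30-15:30, 16:05-17:00.
Oliver ∩ Callum ∩ Lila: 12:10-13:40, 15:15-15:30, 16:05-17:00.
Those are the intersection windows.
The last common window of at least 40 minutes is 16:05-17:00; a 40-minute meeting can start as late as 16:20 and still end by 17:00.

16:20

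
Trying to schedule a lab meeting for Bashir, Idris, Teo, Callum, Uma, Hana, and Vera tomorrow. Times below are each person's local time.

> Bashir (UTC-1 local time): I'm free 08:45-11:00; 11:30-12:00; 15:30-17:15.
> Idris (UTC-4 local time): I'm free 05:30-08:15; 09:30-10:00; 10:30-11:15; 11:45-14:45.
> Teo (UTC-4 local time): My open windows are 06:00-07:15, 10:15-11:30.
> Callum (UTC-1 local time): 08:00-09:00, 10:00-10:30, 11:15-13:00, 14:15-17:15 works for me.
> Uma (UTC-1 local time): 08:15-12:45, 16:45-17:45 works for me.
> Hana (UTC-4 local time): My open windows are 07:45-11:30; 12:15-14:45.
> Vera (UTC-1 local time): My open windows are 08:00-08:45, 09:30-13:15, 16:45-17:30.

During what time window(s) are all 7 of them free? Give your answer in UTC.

none

Bashir in UTC: 09:45-12:00, 12:30-13:00, 16:30-18:15 (add 1h to convert from UTC-1).
Idris in UTC: 09:30-12:15, 13:30-14:00, 14:30-15:15, 15:45-18:45 (add 4h to convert from UTC-4).
Teo in UTC: 10:00-11:15, 14:15-15:30 (add 4h to convert from UTC-4).
Callum in UTC: 09:00-10:00, 11:00-11:30, 12:15-14:00, 15:15-18:15 (add 1h to convert from UTC-1).
Uma in UTC: 09:15-13:45, 17:45-18:45 (add 1h to convert from UTC-1).
Hana in UTC: 11:45-15:30, 16:15-18:45 (add 4h to convert from UTC-4).
Vera in UTC: 09:00-09:45, 10:30-14:15, 17:45-18:30 (add 1h to convert from UTC-1).
Bashir ∩ Idris: 09:45-12:00, 16:30-18:15.
Bashir ∩ Idris ∩ Teo: 10:00-11:15.
Bashir ∩ Idris ∩ Teo ∩ Callum: 11:00-11:15.
Bashir ∩ Idris ∩ Teo ∩ Callum ∩ Uma: 11:00-11:15.
Bashir ∩ Idris ∩ Teo ∩ Callum ∩ Uma ∩ Hana: ∅.
Bashir ∩ Idris ∩ Teo ∩ Callum ∩ Uma ∩ Hana ∩ Vera: ∅.
There is no time when everyone is free.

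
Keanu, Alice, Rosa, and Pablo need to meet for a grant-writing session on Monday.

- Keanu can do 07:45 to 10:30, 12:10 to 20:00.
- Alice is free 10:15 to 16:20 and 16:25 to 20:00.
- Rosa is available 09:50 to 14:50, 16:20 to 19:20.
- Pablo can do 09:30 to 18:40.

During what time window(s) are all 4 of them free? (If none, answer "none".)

10:15-10:30, 12:10-14:50, 16:25-18:40

Keanu ∩ Alice: 10:15-10:30, 12:10-16:20, 16:25-20:00.
Keanu ∩ Alice ∩ Rosa: 10:15-10:30, 12:10-14:50, 16:25-19:20.
Keanu ∩ Alice ∩ Rosa ∩ Pablo: 10:15-10:30, 12:10-14:50, 16:25-18:40.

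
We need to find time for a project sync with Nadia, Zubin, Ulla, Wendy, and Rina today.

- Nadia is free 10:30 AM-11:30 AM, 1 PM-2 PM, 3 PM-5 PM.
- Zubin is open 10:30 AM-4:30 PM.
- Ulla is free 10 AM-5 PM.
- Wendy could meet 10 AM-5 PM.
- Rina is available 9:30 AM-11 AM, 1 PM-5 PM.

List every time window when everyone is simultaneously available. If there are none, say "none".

Nadia ∩ Zubin: 10:30-11:30, 13:00-14:00, 15:00-16:30.
Nadia ∩ Zubin ∩ Ulla: 10:30-11:30, 13:00-14:00, 15:00-16:30.
Nadia ∩ Zubin ∩ Ulla ∩ Wendy: 10:30-11:30, 13:00-14:00, 15:00-16:30.
Nadia ∩ Zubin ∩ Ulla ∩ Wendy ∩ Rina: 10:30-11:00, 13:00-14:00, 15:00-16:30.

10:30-11:00, 13:00-14:00, 15:00-16:30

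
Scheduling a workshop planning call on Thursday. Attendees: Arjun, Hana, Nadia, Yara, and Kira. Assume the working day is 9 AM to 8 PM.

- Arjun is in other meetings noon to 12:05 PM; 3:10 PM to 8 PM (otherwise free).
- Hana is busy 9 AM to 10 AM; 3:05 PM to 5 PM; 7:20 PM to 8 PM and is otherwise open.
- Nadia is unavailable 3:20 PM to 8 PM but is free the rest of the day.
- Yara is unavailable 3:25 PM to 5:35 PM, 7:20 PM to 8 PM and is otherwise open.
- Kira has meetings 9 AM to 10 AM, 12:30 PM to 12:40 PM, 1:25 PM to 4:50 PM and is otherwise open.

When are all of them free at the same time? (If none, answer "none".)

10:00-12:00, 12:05-12:30, 12:40-13:25

Arjun free: 09:00-12:00, 12:05-15:10 (invert busy blocks within the working day).
Hana free: 10:00-15:05, 17:00-19:20 (invert busy blocks within the working day).
Nadia free: 09:00-15:20 (invert busy blocks within the working day).
Yara free: 09:00-15:25, 17:35-19:20 (invert busy blocks within the working day).
Kira free: 10:00-12:30, 12:40-13:25, 16:50-20:00 (invert busy blocks within the working day).
Arjun ∩ Hana: 10:00-12:00, 12:05-15:05.
Arjun ∩ Hana ∩ Nadia: 10:00-12:00, 12:05-15:05.
Arjun ∩ Hana ∩ Nadia ∩ Yara: 10:00-12:00, 12:05-15:05.
Arjun ∩ Hana ∩ Nadia ∩ Yara ∩ Kira: 10:00-12:00, 12:05-12:30, 12:40-13:25.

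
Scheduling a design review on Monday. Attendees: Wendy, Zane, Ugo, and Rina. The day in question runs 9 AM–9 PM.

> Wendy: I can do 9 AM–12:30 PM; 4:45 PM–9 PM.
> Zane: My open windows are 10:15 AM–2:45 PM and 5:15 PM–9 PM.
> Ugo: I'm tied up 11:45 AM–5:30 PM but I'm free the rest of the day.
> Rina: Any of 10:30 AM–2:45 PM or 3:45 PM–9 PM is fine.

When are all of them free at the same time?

Wendy free: 09:00-12:30, 16:45-21:00.
Zane free: 10:15-14:45, 17:15-21:00.
Ugo free: 09:00-11:45, 17:30-21:00 (invert busy blocks within the working day).
Rina free: 10:30-14:45, 15:45-21:00.
Wendy ∩ Zane: 10:15-12:30, 17:15-21:00.
Wendy ∩ Zane ∩ Ugo: 10:15-11:45, 17:30-21:00.
Wendy ∩ Zane ∩ Ugo ∩ Rina: 10:30-11:45, 17:30-21:00.
Those are the intersection windows.

10:30-11:45, 17:30-21:00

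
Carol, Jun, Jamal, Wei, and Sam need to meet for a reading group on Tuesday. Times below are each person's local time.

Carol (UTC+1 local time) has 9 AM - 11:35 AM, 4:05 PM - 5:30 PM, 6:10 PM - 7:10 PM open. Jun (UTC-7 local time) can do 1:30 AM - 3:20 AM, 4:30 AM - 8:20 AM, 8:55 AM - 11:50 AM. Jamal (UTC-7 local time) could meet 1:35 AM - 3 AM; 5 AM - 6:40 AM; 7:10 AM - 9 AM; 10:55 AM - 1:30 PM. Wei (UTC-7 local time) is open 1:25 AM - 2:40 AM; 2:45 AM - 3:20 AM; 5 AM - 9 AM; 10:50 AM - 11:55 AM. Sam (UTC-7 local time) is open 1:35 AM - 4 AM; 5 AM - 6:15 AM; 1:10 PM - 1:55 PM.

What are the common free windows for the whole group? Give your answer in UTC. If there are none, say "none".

08:35-09:40, 09:45-10:00

Carol in UTC: 08:00-10:35, 15:05-16:30, 17:10-18:10 (subtract 1h to convert from UTC+1).
Jun in UTC: 08:30-10:20, 11:30-15:20, 15:55-18:50 (add 7h to convert from UTC-7).
Jamal in UTC: 08:35-10:00, 12:00-13:40, 14:10-16:00, 17:55-20:30 (add 7h to convert from UTC-7).
Wei in UTC: 08:25-09:40, 09:45-10:20, 12:00-16:00, 17:50-18:55 (add 7h to convert from UTC-7).
Sam in UTC: 08:35-11:00, 12:00-13:15, 20:10-20:55 (add 7h to convert from UTC-7).
Carol ∩ Jun: 08:30-10:20, 15:05-15:20, 15:55-16:30, 17:10-18:10.
Carol ∩ Jun ∩ Jamal: 08:35-10:00, 15:05-15:20, 15:55-16:00, 17:55-18:10.
Carol ∩ Jun ∩ Jamal ∩ Wei: 08:35-09:40, 09:45-10:00, 15:05-15:20, 15:55-16:00, 17:55-18:10.
Carol ∩ Jun ∩ Jamal ∩ Wei ∩ Sam: 08:35-09:40, 09:45-10:00.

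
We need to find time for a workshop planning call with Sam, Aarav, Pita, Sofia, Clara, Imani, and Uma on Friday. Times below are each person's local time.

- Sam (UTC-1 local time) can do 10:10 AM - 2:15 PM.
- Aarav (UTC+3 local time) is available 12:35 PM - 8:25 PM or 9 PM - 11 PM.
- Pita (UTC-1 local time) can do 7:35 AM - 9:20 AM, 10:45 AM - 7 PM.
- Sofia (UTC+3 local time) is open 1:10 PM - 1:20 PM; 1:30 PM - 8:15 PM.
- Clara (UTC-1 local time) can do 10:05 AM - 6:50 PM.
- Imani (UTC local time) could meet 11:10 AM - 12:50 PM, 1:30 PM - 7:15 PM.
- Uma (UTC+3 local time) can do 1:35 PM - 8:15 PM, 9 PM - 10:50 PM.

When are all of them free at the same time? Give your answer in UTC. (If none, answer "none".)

11:45-12:50, 13:30-15:15

Sam in UTC: 11:10-15:15 (add 1h to convert from UTC-1).
Aarav in UTC: 09:35-17:25, 18:00-20:00 (subtract 3h to convert from UTC+3).
Pita in UTC: 08:35-10:20, 11:45-20:00 (add 1h to convert from UTC-1).
Sofia in UTC: 10:10-10:20, 10:30-17:15 (subtract 3h to convert from UTC+3).
Clara in UTC: 11:05-19:50 (add 1h to convert from UTC-1).
Imani in UTC: 11:10-12:50, 13:30-19:15.
Uma in UTC: 10:35-17:15, 18:00-19:50 (subtract 3h to convert from UTC+3).
Sam ∩ Aarav: 11:10-15:15.
Sam ∩ Aarav ∩ Pita: 11:45-15:15.
Sam ∩ Aarav ∩ Pita ∩ Sofia: 11:45-15:15.
Sam ∩ Aarav ∩ Pita ∩ Sofia ∩ Clara: 11:45-15:15.
Sam ∩ Aarav ∩ Pita ∩ Sofia ∩ Clara ∩ Imani: 11:45-12:50, 13:30-15:15.
Sam ∩ Aarav ∩ Pita ∩ Sofia ∩ Clara ∩ Imani ∩ Uma: 11:45-12:50, 13:30-15:15.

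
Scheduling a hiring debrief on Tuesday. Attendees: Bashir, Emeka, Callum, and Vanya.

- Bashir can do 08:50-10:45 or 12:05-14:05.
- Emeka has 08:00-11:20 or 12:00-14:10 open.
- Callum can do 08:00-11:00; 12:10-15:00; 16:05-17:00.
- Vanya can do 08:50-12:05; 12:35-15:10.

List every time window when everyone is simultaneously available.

08:50-10:45, 12:35-14:05

Bashir ∩ Emeka: 08:50-10:45, 12:05-14:05.
Bashir ∩ Emeka ∩ Callum: 08:50-10:45, 12:10-14:05.
Bashir ∩ Emeka ∩ Callum ∩ Vanya: 08:50-10:45, 12:35-14:05.
Those are the intersection windows.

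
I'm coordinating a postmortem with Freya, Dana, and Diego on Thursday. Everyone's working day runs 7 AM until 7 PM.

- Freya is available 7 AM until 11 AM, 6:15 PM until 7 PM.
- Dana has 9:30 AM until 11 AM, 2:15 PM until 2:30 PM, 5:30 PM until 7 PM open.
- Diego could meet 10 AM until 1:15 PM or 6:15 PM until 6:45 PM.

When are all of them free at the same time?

10:00-11:00, 18:15-18:45

Freya ∩ Dana: 09:30-11:00, 18:15-19:00.
Freya ∩ Dana ∩ Diego: 10:00-11:00, 18:15-18:45.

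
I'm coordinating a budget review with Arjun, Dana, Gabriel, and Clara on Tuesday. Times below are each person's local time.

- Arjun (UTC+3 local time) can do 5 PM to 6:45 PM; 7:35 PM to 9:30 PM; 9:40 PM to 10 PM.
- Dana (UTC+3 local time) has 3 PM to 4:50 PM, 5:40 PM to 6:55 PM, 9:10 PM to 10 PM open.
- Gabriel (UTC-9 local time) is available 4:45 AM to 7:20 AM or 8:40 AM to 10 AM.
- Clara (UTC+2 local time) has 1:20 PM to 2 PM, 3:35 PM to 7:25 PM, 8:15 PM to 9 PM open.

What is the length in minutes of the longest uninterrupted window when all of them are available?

65

Arjun in UTC: 14:00-15:45, 16:35-18:30, 18:40-19:00 (subtract 3h to convert from UTC+3).
Dana in UTC: 12:00-13:50, 14:40-15:55, 18:10-19:00 (subtract 3h to convert from UTC+3).
Gabriel in UTC: 13:45-16:20, 17:40-19:00 (add 9h to convert from UTC-9).
Clara in UTC: 11:20-12:00, 13:35-17:25, 18:15-19:00 (subtract 2h to convert from UTC+2).
Arjun ∩ Dana: 14:40-15:45, 18:10-18:30, 18:40-19:00.
Arjun ∩ Dana ∩ Gabriel: 14:40-15:45, 18:10-18:30, 18:40-19:00.
Arjun ∩ Dana ∩ Gabriel ∩ Clara: 14:40-15:45, 18:15-18:30, 18:40-19:00.
The longest is 14:40-15:45 at 65 minutes.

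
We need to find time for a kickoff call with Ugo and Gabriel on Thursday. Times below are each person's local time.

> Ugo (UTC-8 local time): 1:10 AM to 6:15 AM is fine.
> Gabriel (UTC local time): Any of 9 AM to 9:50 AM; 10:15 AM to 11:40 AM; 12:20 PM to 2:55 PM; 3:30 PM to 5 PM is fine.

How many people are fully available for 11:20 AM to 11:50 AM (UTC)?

Ugo in UTC: 09:10-14:15 (add 8h to convert from UTC-8).
Gabriel in UTC: 09:00-09:50, 10:15-11:40, 12:20-14:55, 15:30-17:00.
Ugo can make the full 11:20-11:50 slot — that's 1.

1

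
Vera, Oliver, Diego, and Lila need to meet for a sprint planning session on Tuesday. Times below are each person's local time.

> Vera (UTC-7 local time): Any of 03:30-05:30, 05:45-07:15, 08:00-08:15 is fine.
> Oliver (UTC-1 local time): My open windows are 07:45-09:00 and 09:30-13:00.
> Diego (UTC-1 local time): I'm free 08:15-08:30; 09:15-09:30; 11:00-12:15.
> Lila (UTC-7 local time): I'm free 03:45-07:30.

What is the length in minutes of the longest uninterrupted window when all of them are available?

Vera in UTC: 10:30-12:30, 12:45-14:15, 15:00-15:15 (add 7h to convert from UTC-7).
Oliver in UTC: 08:45-10:00, 10:30-14:00 (add 1h to convert from UTC-1).
Diego in UTC: 09:15-09:30, 10:15-10:30, 12:00-13:15 (add 1h to convert from UTC-1).
Lila in UTC: 10:45-14:30 (add 7h to convert from UTC-7).
Vera ∩ Oliver: 10:30-12:30, 12:45-14:00.
Vera ∩ Oliver ∩ Diego: 12:00-12:30, 12:45-13:15.
Vera ∩ Oliver ∩ Diego ∩ Lila: 12:00-12:30, 12:45-13:15.
The longest is 12:00-12:30 at 30 minutes.

30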